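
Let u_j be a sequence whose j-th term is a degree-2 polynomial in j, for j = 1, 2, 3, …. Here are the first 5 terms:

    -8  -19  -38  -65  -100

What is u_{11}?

-478

1st diffs: -11, -19, -27, -35.
2nd diffs: -8, -8, -8 (constant).
Newton forward-difference form: u_j = -8 + (-11)·C(j-1,1) + (-8)·C(j-1,2).
At j = 11: j-1 = 10, so u_{11} = -8 - 110 - 360 = -478.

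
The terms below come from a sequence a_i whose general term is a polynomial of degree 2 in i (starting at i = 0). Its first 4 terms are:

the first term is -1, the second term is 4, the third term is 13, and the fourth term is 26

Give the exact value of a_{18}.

701

1st diffs: 5, 9, 13.
2nd diffs: 4, 4 (constant).
Newton forward-difference form: a_i = -1 + 5·C(i,1) + 4·C(i,2).
At i = 18: i = 18, so a_{18} = -1 + 90 + 612 = 701.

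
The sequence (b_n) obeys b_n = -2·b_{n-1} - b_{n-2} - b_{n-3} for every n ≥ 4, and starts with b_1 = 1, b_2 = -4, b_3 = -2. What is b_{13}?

Compute successive terms:
b_4 = 7, b_5 = -8, b_6 = 11, b_7 = -21, b_8 = 39, b_9 = -68, b_{10} = 118, b_{11} = -207, b_{12} = 364, b_{13} = -639.

-639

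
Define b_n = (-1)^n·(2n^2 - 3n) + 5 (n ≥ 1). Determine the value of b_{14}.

(-1)^14 = 1; 2n^2 - 3n at n=14 is 350; so b_{14} = 355.

355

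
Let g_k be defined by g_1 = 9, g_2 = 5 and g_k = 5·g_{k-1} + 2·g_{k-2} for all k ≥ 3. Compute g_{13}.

Applying the relation repeatedly:
g_3 = 43  g_4 = 225  g_5 = 1211  …  g_{10} = 5418585  g_{11} = 29110163  g_{12} = 156387985  g_{13} = 840160251.

840160251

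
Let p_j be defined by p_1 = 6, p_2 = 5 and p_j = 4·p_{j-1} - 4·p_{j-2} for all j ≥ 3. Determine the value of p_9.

-5632

p_3 = -4;  p_4 = -36;  p_5 = -128;  p_6 = -368;  p_7 = -960;  p_8 = -2368;  p_9 = -5632.
(Characteristic roots are 2 and 2.)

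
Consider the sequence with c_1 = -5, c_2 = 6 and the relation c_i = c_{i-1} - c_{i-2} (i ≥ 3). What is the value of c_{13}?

-5

Step forward from the initial values:
c_3 = 11; c_4 = 5; c_5 = -6; …; c_{10} = 5; c_{11} = -6; c_{12} = -11; c_{13} = -5.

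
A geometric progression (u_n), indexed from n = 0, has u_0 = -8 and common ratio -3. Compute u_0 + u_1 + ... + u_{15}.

u_n = (-8)·(-3)^(n-0).
S = (-8)·((-3)^16 - 1)/(-3 - 1) = (-8)·(43046721 - 1)/(-4) = 86093440.

86093440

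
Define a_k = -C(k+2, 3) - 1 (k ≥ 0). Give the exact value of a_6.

C(8, 3) = 56, so a_6 = -57.

-57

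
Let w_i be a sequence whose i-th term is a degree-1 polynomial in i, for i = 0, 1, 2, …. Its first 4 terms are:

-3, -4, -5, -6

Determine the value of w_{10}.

-13

1st diffs: -1, -1, -1 (constant).
So w_i = -i - 3.
Evaluating at i = 10 gives w_{10} = -13.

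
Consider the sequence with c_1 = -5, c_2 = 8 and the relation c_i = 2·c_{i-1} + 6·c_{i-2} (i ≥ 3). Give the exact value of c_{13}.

Compute successive terms:
c_3 = -14  c_4 = 20  c_5 = -44  …  c_{10} = -4480  c_{11} = -18656  c_{12} = -64192  c_{13} = -240320.

-240320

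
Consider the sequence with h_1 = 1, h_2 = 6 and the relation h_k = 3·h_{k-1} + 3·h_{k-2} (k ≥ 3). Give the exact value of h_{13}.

13070241

h_3 = 21; h_4 = 81; h_5 = 306; …; h_{10} = 239841; h_{11} = 909306; h_{12} = 3447441; h_{13} = 13070241.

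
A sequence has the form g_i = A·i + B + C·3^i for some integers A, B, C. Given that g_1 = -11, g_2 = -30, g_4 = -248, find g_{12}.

-1594336

At i = 1, 2, 4: A + B + 3C = -11; 2A + B + 9C = -30; 4A + B + 81C = -248.
Subtracting the first from the second: A + 6C = -19.
Subtracting the second from the third: 2A + 72C = -218.
Solving: C = -3, A = -1, then B = -1.
Therefore g_{12} = -12 + (-1) + (-3)·531441 = -1594336.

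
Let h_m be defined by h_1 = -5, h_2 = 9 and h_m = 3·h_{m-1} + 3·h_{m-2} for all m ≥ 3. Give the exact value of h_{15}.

Applying the relation repeatedly:
h_3 = 12; h_4 = 63; h_5 = 225; …; h_{12} = 2560248; h_{13} = 9706635; h_{14} = 36800649; h_{15} = 139521852.

139521852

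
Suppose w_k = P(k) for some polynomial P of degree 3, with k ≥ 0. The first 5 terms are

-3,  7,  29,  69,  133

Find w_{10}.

1st diffs: 10, 22, 40, 64.
2nd diffs: 12, 18, 24.
3rd diffs: 6, 6 (constant).
Newton forward-difference form: w_k = -3 + 10·C(k,1) + 12·C(k,2) + 6·C(k,3).
At k = 10: k = 10, so w_{10} = -3 + 100 + 540 + 720 = 1357.

1357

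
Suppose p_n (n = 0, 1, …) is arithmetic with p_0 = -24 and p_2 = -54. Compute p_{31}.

Common difference d = (-54 - (-24)) / (2 - 0) = -15.
p_n = -24 + (n - 0)·(-15).
p_{31} = -24 + 31·(-15) = -489.

-489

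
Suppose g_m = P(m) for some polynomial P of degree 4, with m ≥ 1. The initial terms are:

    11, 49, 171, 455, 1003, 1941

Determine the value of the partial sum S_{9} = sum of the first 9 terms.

1st diffs: 38, 122, 284, 548, 938.
2nd diffs: 84, 162, 264, 390.
3rd diffs: 78, 102, 126.
4th diffs: 24, 24 (constant).
Newton forward-difference form: g_m = 11 + 38·C(m-1,1) + 84·C(m-1,2) + 78·C(m-1,3) + 24·C(m-1,4).
Continuing: 3419, 5611, 8715.
Summing m = 1..9 (9 terms) gives 21375.

21375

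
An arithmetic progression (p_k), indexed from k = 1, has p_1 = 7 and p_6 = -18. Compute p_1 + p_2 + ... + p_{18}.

-639

Common difference d = (-18 - 7) / (6 - 1) = -5.
p_k = 7 + (k - 1)·(-5).
p_{18} = -78; S = 18·(7 + (-78))/2 = -639.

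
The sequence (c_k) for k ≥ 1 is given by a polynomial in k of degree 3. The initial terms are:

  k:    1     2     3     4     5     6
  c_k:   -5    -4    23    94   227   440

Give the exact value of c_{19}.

1st diffs: 1, 27, 71, 133, 213.
2nd diffs: 26, 44, 62, 80.
3rd diffs: 18, 18, 18 (constant).
Newton forward-difference form: c_k = -5 + 1·C(k-1,1) + 26·C(k-1,2) + 18·C(k-1,3).
At k = 19: k-1 = 18, so c_{19} = -5 + 18 + 3978 + 14688 = 18679.

18679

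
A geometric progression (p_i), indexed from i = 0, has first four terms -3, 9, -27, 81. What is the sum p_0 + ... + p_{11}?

398580

Common ratio r = -3.
p_i = (-3)·(-3)^(i-0).
S = (-3)·((-3)^12 - 1)/(-3 - 1) = (-3)·(531441 - 1)/(-4) = 398580.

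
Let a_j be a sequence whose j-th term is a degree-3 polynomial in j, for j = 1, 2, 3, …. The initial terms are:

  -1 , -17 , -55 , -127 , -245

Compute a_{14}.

1st diffs: -16, -38, -72, -118.
2nd diffs: -22, -34, -46.
3rd diffs: -12, -12 (constant).
So a_j = -2j^3 + j^2 - 5j + 5.
Evaluating at j = 14 gives a_{14} = -5357.

-5357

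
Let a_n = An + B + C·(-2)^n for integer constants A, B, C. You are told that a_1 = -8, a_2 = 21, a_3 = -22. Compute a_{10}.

4141

Write the equations: A + B - 2C = -8; 2A + B + 4C = 21; 3A + B - 8C = -22.
Subtracting the first from the second: A + 6C = 29.
Subtracting the second from the third: A - 12C = -43.
Solving: C = 4, A = 5, then B = -5.
Hence a_{10} = 5·10 + (-5) + 4·1024 = 4141.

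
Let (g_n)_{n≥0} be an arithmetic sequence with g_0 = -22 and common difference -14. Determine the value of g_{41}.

g_n = -22 + (n - 0)·(-14).
g_{41} = -22 + 41·(-14) = -596.

-596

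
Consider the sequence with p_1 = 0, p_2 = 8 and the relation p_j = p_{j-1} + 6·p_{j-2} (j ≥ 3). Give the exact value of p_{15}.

p_3 = 8;  p_4 = 56;  p_5 = 104;  …;  p_{12} = 286712;  p_{13} = 843752;  p_{14} = 2564024;  p_{15} = 7626536.
(Characteristic roots are 3 and -2.)

7626536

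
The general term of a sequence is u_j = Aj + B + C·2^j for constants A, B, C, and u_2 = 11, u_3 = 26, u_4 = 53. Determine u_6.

203

Plug in j = 2, 3, 4: 2A + B + 4C = 11; 3A + B + 8C = 26; 4A + B + 16C = 53.
Subtracting the first from the second: A + 4C = 15.
Subtracting the second from the third: A + 8C = 27.
Solving: C = 3, A = 3, then B = -7.
So u_j = 3·j + (-7) + 3·2^j; at j=6 this is 203.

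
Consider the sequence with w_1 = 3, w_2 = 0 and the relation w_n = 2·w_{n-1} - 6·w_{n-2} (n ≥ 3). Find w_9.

Iterate the recurrence:
w_3 = -18, w_4 = -36, w_5 = 36, w_6 = 288, w_7 = 360, w_8 = -1008, w_9 = -4176.

-4176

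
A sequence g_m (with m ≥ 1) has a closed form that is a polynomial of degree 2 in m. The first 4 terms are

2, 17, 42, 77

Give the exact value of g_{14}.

977

1st diffs: 15, 25, 35.
2nd diffs: 10, 10 (constant).
So g_m = 5m^2 - 3.
Evaluating at m = 14 gives g_{14} = 977.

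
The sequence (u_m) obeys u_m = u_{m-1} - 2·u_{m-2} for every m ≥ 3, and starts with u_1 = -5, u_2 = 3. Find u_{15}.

-283

Iterate the recurrence:
u_3 = 13;  u_4 = 7;  u_5 = -19;  …;  u_{12} = -41;  u_{13} = 365;  u_{14} = 447;  u_{15} = -283.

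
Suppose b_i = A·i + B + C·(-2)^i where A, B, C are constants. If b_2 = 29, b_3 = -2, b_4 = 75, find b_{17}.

At i = 2, 3, 4: 2A + B + 4C = 29; 3A + B - 8C = -2; 4A + B + 16C = 75.
Subtracting the first from the second: A - 12C = -31.
Subtracting the second from the third: A + 24C = 77.
Solving: C = 3, A = 5, then B = 7.
Therefore b_{17} = 85 + 7 + 3·(-131072) = -393124.

-393124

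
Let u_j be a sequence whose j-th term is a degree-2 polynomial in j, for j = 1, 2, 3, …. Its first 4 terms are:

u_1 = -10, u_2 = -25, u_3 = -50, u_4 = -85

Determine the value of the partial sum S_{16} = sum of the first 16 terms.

-7560

1st diffs: -15, -25, -35.
2nd diffs: -10, -10 (constant).
So u_j = -5j^2 - 5.
Continuing: …, -130, -185, -250, -325, …, u_{16} = -1285.
Summing j = 1..16 (16 terms) gives -7560.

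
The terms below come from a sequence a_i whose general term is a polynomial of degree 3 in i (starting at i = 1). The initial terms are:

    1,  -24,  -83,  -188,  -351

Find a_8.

-1308

1st diffs: -25, -59, -105, -163.
2nd diffs: -34, -46, -58.
3rd diffs: -12, -12 (constant).
Newton forward-difference form: a_i = 1 + (-25)·C(i-1,1) + (-34)·C(i-1,2) + (-12)·C(i-1,3).
At i = 8: i-1 = 7, so a_8 = 1 - 175 - 714 - 420 = -1308.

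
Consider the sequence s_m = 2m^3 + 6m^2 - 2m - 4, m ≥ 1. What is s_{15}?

8066

s_{15} = 2·15^3 + 6·15^2 - 2·15 - 4 = 8066.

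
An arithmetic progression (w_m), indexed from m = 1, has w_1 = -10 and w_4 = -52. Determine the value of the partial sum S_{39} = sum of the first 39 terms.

Common difference d = (-52 - (-10)) / (4 - 1) = -14.
w_m = -10 + (m - 1)·(-14).
w_{39} = -542; S = 39·(-10 + (-542))/2 = -10764.

-10764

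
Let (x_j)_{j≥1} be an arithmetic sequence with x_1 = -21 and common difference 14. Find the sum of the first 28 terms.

x_j = -21 + (j - 1)·14.
x_{28} = 357; S = 28·(-21 + 357)/2 = 4704.

4704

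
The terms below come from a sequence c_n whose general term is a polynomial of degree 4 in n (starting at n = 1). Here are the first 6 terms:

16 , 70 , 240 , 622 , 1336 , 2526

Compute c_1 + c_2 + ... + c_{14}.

1st diffs: 54, 170, 382, 714, 1190.
2nd diffs: 116, 212, 332, 476.
3rd diffs: 96, 120, 144.
4th diffs: 24, 24 (constant).
So c_n = n^4 + 6n^3 - 3n^2 + 6n + 6.
Continuing: …, 4360, 7030, 10752, 15766, …, c_{14} = 54382.
Summing n = 1..14 (14 terms) gives 191506.

191506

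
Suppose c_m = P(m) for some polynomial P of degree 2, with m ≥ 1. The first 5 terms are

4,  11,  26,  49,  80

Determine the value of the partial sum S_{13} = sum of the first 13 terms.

2886

1st diffs: 7, 15, 23, 31.
2nd diffs: 8, 8, 8 (constant).
So c_m = 4m^2 - 5m + 5.
Continuing: …, 119, 166, 221, 284, …, c_{13} = 616.
Summing m = 1..13 (13 terms) gives 2886.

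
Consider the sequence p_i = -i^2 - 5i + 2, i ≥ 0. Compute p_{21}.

-544

p_{21} = -1·21^2 - 5·21 + 2 = -544.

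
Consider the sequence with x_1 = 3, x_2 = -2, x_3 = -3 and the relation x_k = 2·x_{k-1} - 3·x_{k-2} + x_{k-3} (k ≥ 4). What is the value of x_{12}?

193

x_4 = 3;  x_5 = 13;  x_6 = 14;  x_7 = -8;  x_8 = -45;  x_9 = -52;  x_{10} = 23;  x_{11} = 157;  x_{12} = 193.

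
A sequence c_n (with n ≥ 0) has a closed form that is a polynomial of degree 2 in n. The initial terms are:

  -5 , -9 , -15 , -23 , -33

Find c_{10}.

1st diffs: -4, -6, -8, -10.
2nd diffs: -2, -2, -2 (constant).
So c_n = -n^2 - 3n - 5.
Evaluating at n = 10 gives c_{10} = -135.

-135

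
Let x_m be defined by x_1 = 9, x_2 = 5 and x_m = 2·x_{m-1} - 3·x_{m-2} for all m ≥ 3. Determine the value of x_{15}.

9127

Compute successive terms:
x_3 = -17; x_4 = -49; x_5 = -47; …; x_{12} = -721; x_{13} = 4801; x_{14} = 11765; x_{15} = 9127.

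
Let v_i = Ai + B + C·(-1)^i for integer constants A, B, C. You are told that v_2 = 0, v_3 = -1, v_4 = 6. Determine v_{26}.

The three given values yield: 2A + B + C = 0; 3A + B - C = -1; 4A + B + C = 6.
Subtracting the first from the second: A - 2C = -1.
Subtracting the second from the third: A + 2C = 7.
Solving: C = 2, A = 3, then B = -8.
So v_i = 3·i + (-8) + 2·(-1)^i; at i=26 this is 72.

72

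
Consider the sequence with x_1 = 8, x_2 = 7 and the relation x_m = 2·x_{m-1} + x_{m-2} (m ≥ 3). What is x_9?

Applying the relation repeatedly:
x_3 = 22, x_4 = 51, x_5 = 124, x_6 = 299, x_7 = 722, x_8 = 1743, x_9 = 4208.

4208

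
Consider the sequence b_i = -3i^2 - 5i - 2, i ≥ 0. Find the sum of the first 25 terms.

-16250

Over i = 0..24: Σi = 300, Σi² = 4900.
Total = (-3)·4900 + (-5)·300 + (-2)·25 = -16250.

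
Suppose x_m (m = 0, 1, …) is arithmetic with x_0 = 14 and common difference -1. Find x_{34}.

x_m = 14 + (m - 0)·(-1).
x_{34} = 14 + 34·(-1) = -20.

-20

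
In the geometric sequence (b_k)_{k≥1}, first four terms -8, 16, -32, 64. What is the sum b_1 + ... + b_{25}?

-89478488

Common ratio r = -2.
b_k = (-8)·(-2)^(k-1).
S = (-8)·((-2)^25 - 1)/(-2 - 1) = (-8)·(-33554432 - 1)/(-3) = -89478488.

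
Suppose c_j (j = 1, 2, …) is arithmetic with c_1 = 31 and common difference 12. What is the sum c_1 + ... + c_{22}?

c_j = 31 + (j - 1)·12.
c_{22} = 283; S = 22·(31 + 283)/2 = 3454.

3454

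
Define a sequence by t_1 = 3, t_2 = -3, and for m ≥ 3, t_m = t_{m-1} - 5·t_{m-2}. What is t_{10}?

5037

Step forward from the initial values:
t_3 = -18  t_4 = -3  t_5 = 87  t_6 = 102  t_7 = -333  t_8 = -843  t_9 = 822  t_{10} = 5037.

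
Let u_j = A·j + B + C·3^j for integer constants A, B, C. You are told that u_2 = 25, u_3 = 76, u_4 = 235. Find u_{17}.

387420442

Write the equations: 2A + B + 9C = 25; 3A + B + 27C = 76; 4A + B + 81C = 235.
Subtracting the first from the second: A + 18C = 51.
Subtracting the second from the third: A + 54C = 159.
Solving: C = 3, A = -3, then B = 4.
So u_j = -3·j + 4 + 3·3^j; at j=17 this is 387420442.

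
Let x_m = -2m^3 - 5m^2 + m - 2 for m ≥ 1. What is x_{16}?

x_{16} = -2·16^3 - 5·16^2 + 1·16 - 2 = -9458.

-9458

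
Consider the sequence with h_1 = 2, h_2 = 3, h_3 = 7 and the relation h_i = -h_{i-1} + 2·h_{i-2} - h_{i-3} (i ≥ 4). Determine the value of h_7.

58

Step forward from the initial values:
h_4 = -3;  h_5 = 14;  h_6 = -27;  h_7 = 58.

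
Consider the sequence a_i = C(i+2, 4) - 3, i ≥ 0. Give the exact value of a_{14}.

1817

C(16, 4) = 1820, so a_{14} = 1817.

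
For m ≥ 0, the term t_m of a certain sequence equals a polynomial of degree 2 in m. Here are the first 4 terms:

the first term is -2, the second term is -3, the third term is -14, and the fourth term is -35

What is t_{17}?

-1379

1st diffs: -1, -11, -21.
2nd diffs: -10, -10 (constant).
So t_m = -5m^2 + 4m - 2.
Evaluating at m = 17 gives t_{17} = -1379.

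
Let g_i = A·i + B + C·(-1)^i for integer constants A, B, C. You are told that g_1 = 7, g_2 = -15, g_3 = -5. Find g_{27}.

Plug in i = 1, 2, 3: A + B - C = 7; 2A + B + C = -15; 3A + B - C = -5.
Subtracting the first from the second: A + 2C = -22.
Subtracting the second from the third: A - 2C = 10.
Solving: C = -8, A = -6, then B = 5.
Therefore g_{27} = -162 + 5 + (-8)·(-1) = -149.

-149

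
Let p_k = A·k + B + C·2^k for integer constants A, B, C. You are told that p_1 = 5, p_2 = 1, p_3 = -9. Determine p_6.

-171

At k = 1, 2, 3: A + B + 2C = 5; 2A + B + 4C = 1; 3A + B + 8C = -9.
Subtracting the first from the second: A + 2C = -4.
Subtracting the second from the third: A + 4C = -10.
Solving: C = -3, A = 2, then B = 9.
Therefore p_6 = 12 + 9 + (-3)·64 = -171.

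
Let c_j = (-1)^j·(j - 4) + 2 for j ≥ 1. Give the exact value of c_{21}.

(-1)^21 = -1; j - 4 at j=21 is 17; so c_{21} = -15.

-15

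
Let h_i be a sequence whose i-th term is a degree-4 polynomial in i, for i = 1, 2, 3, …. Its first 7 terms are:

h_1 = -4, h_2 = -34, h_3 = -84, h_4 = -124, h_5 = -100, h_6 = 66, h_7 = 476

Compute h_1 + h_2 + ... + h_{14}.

1st diffs: -30, -50, -40, 24, 166, 410.
2nd diffs: -20, 10, 64, 142, 244.
3rd diffs: 30, 54, 78, 102.
4th diffs: 24, 24, 24 (constant).
So h_i = i^4 - 5i^3 - 5i^2 + 5i.
Continuing: …, 1256, 2556, 4550, 7436, …, h_{14} = 23786.
Summing i = 1..14 (14 terms) gives 68012.

68012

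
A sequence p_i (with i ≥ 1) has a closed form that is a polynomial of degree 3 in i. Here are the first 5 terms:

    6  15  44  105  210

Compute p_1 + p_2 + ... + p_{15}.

26515

1st diffs: 9, 29, 61, 105.
2nd diffs: 20, 32, 44.
3rd diffs: 12, 12 (constant).
Newton forward-difference form: p_i = 6 + 9·C(i-1,1) + 20·C(i-1,2) + 12·C(i-1,3).
Continuing: …, 371, 600, 909, 1310, …, p_{15} = 6320.
Summing i = 1..15 (15 terms) gives 26515.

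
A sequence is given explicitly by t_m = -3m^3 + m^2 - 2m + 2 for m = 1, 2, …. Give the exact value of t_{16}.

-12062

t_{16} = -3·16^3 + 1·16^2 - 2·16 + 2 = -12062.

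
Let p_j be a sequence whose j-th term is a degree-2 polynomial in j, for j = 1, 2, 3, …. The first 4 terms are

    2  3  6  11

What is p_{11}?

1st diffs: 1, 3, 5.
2nd diffs: 2, 2 (constant).
So p_j = j^2 - 2j + 3.
Evaluating at j = 11 gives p_{11} = 102.

102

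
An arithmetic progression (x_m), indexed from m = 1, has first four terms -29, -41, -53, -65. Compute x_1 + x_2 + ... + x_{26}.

Common difference d = -12.
x_m = -29 + (m - 1)·(-12).
x_{26} = -329; S = 26·(-29 + (-329))/2 = -4654.

-4654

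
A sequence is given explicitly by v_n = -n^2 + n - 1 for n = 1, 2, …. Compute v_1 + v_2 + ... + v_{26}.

-5876

Over n = 1..26: Σn = 351, Σn² = 6201.
Total = (-1)·6201 + (1)·351 + (-1)·26 = -5876.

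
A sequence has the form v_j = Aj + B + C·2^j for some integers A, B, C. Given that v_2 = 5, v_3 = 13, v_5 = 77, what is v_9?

At j = 2, 3, 5: 2A + B + 4C = 5; 3A + B + 8C = 13; 5A + B + 32C = 77.
Subtracting the first from the second: A + 4C = 8.
Subtracting the second from the third: 2A + 24C = 64.
Solving: C = 3, A = -4, then B = 1.
So v_j = -4·j + 1 + 3·2^j; at j=9 this is 1501.

1501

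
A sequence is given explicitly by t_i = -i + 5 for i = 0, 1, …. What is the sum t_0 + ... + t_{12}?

Over i = 0..12: Σi = 78.
Total = (-1)·78 + (5)·13 = -13.

-13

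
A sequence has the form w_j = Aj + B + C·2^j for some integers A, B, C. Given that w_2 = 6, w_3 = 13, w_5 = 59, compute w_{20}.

2097132

The three given values yield: 2A + B + 4C = 6; 3A + B + 8C = 13; 5A + B + 32C = 59.
Subtracting the first from the second: A + 4C = 7.
Subtracting the second from the third: 2A + 24C = 46.
Solving: C = 2, A = -1, then B = 0.
So w_j = -1·j + 0 + 2·2^j; at j=20 this is 2097132.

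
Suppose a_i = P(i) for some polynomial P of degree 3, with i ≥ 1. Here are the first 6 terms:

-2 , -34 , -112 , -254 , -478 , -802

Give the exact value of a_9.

-2554

1st diffs: -32, -78, -142, -224, -324.
2nd diffs: -46, -64, -82, -100.
3rd diffs: -18, -18, -18 (constant).
So a_i = -3i^3 - 5i^2 + 4i + 2.
Evaluating at i = 9 gives a_9 = -2554.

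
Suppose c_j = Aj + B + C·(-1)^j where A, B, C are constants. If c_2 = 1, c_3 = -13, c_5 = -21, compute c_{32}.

-119

At j = 2, 3, 5: 2A + B + C = 1; 3A + B - C = -13; 5A + B - C = -21.
Subtracting the first from the second: A - 2C = -14.
Subtracting the second from the third: 2A = -8.
Solving: C = 5, A = -4, then B = 4.
Therefore c_{32} = -128 + 4 + 5·1 = -119.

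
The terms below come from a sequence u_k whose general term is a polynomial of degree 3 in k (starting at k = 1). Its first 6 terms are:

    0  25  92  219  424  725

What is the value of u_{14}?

8749

1st diffs: 25, 67, 127, 205, 301.
2nd diffs: 42, 60, 78, 96.
3rd diffs: 18, 18, 18 (constant).
Newton forward-difference form: u_k = 25·C(k-1,1) + 42·C(k-1,2) + 18·C(k-1,3).
At k = 14: k-1 = 13, so u_{14} = 325 + 3276 + 5148 = 8749.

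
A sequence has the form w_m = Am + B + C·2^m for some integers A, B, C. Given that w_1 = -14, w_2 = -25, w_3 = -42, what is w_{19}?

-1572962

At m = 1, 2, 3: A + B + 2C = -14; 2A + B + 4C = -25; 3A + B + 8C = -42.
Subtracting the first from the second: A + 2C = -11.
Subtracting the second from the third: A + 4C = -17.
Solving: C = -3, A = -5, then B = -3.
Hence w_{19} = -5·19 + (-3) + (-3)·524288 = -1572962.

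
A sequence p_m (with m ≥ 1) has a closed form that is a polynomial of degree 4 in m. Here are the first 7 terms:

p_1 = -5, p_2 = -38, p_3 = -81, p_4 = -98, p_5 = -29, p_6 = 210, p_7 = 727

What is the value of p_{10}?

1st diffs: -33, -43, -17, 69, 239, 517.
2nd diffs: -10, 26, 86, 170, 278.
3rd diffs: 36, 60, 84, 108.
4th diffs: 24, 24, 24 (constant).
Newton forward-difference form: p_m = -5 + (-33)·C(m-1,1) + (-10)·C(m-1,2) + 36·C(m-1,3) + 24·C(m-1,4).
At m = 10: m-1 = 9, so p_{10} = -5 - 297 - 360 + 3024 + 3024 = 5386.

5386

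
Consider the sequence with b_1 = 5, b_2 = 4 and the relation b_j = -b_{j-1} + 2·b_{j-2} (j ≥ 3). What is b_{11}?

Step forward from the initial values:
b_3 = 6; b_4 = 2; b_5 = 10; b_6 = -6; b_7 = 26; b_8 = -38; b_9 = 90; b_{10} = -166; b_{11} = 346.
(Characteristic roots are 1 and -2.)

346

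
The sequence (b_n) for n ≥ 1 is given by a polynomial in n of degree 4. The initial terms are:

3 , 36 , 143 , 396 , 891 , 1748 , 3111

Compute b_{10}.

12036

1st diffs: 33, 107, 253, 495, 857, 1363.
2nd diffs: 74, 146, 242, 362, 506.
3rd diffs: 72, 96, 120, 144.
4th diffs: 24, 24, 24 (constant).
Newton forward-difference form: b_n = 3 + 33·C(n-1,1) + 74·C(n-1,2) + 72·C(n-1,3) + 24·C(n-1,4).
At n = 10: n-1 = 9, so b_{10} = 3 + 297 + 2664 + 6048 + 3024 = 12036.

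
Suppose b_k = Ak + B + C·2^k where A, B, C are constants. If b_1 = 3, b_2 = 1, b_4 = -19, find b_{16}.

-131035

Write the equations: A + B + 2C = 3; 2A + B + 4C = 1; 4A + B + 16C = -19.
Subtracting the first from the second: A + 2C = -2.
Subtracting the second from the third: 2A + 12C = -20.
Solving: C = -2, A = 2, then B = 5.
So b_k = 2·k + 5 + (-2)·2^k; at k=16 this is -131035.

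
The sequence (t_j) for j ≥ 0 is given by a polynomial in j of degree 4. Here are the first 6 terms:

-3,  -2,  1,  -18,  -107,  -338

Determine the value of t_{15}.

-43458

1st diffs: 1, 3, -19, -89, -231.
2nd diffs: 2, -22, -70, -142.
3rd diffs: -24, -48, -72.
4th diffs: -24, -24 (constant).
Newton forward-difference form: t_j = -3 + 1·C(j,1) + 2·C(j,2) + (-24)·C(j,3) + (-24)·C(j,4).
At j = 15: j = 15, so t_{15} = -3 + 15 + 210 - 10920 - 32760 = -43458.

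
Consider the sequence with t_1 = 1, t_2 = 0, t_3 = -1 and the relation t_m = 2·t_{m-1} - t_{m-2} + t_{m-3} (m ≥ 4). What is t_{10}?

-21

Compute successive terms:
t_4 = -1; t_5 = -1; t_6 = -2; t_7 = -4; t_8 = -7; t_9 = -12; t_{10} = -21.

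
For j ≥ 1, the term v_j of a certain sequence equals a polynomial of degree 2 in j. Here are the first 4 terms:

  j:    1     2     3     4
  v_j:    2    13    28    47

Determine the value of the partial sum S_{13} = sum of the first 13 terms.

1st diffs: 11, 15, 19.
2nd diffs: 4, 4 (constant).
Newton forward-difference form: v_j = 2 + 11·C(j-1,1) + 4·C(j-1,2).
Continuing: …, 70, 97, 128, 163, …, v_{13} = 398.
Summing j = 1..13 (13 terms) gives 2028.

2028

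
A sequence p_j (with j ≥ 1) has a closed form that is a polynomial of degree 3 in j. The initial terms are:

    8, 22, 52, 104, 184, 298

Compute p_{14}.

3154

1st diffs: 14, 30, 52, 80, 114.
2nd diffs: 16, 22, 28, 34.
3rd diffs: 6, 6, 6 (constant).
Newton forward-difference form: p_j = 8 + 14·C(j-1,1) + 16·C(j-1,2) + 6·C(j-1,3).
At j = 14: j-1 = 13, so p_{14} = 8 + 182 + 1248 + 1716 = 3154.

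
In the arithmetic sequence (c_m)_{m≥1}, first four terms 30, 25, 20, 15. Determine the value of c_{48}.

Common difference d = -5.
c_m = 30 + (m - 1)·(-5).
c_{48} = 30 + 47·(-5) = -205.

-205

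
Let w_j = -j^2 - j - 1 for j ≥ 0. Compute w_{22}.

-507

w_{22} = -1·22^2 - 1·22 - 1 = -507.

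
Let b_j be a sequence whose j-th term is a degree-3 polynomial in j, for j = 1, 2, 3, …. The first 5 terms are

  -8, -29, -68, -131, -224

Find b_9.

1st diffs: -21, -39, -63, -93.
2nd diffs: -18, -24, -30.
3rd diffs: -6, -6 (constant).
Newton forward-difference form: b_j = -8 + (-21)·C(j-1,1) + (-18)·C(j-1,2) + (-6)·C(j-1,3).
At j = 9: j-1 = 8, so b_9 = -8 - 168 - 504 - 336 = -1016.

-1016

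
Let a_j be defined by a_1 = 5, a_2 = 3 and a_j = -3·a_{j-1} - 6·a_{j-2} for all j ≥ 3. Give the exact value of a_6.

-405

Applying the relation repeatedly:
a_3 = -39  a_4 = 99  a_5 = -63  a_6 = -405.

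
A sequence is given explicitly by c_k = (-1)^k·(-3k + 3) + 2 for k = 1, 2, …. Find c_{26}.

-73

(-1)^26 = 1; -3k + 3 at k=26 is -75; so c_{26} = -73.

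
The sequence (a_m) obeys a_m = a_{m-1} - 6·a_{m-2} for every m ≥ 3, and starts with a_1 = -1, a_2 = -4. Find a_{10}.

-1774

a_3 = 2  a_4 = 26  a_5 = 14  a_6 = -142  a_7 = -226  a_8 = 626  a_9 = 1982  a_{10} = -1774.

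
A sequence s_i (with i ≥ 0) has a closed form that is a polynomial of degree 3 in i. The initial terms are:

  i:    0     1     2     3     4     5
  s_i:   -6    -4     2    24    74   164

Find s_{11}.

2216

1st diffs: 2, 6, 22, 50, 90.
2nd diffs: 4, 16, 28, 40.
3rd diffs: 12, 12, 12 (constant).
Newton forward-difference form: s_i = -6 + 2·C(i,1) + 4·C(i,2) + 12·C(i,3).
At i = 11: i = 11, so s_{11} = -6 + 22 + 220 + 1980 = 2216.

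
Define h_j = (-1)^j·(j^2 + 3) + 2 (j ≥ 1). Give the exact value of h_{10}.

105

(-1)^10 = 1; j^2 + 3 at j=10 is 103; so h_{10} = 105.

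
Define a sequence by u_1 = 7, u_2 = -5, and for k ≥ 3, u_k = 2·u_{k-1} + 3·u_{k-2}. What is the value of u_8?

1087

u_3 = 11  u_4 = 7  u_5 = 47  u_6 = 115  u_7 = 371  u_8 = 1087.
(Characteristic roots are 3 and -1.)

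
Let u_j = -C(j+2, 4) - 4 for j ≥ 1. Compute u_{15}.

-2384

C(17, 4) = 2380, so u_{15} = -2384.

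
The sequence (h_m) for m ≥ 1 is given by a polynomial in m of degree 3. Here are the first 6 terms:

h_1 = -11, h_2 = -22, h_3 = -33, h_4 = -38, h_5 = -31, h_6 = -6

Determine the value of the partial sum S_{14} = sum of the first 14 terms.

4851

1st diffs: -11, -11, -5, 7, 25.
2nd diffs: 0, 6, 12, 18.
3rd diffs: 6, 6, 6 (constant).
Newton forward-difference form: h_m = -11 + (-11)·C(m-1,1) + 6·C(m-1,3).
Continuing: …, 43, 122, 237, 394, …, h_{14} = 1562.
Summing m = 1..14 (14 terms) gives 4851.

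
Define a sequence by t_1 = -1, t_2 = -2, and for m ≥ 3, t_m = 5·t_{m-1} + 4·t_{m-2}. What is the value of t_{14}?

Step forward from the initial values:
t_3 = -14, t_4 = -78, t_5 = -446, …, t_{11} = -15316574, t_{12} = -87328398, t_{13} = -497908286, t_{14} = -2838855022.

-2838855022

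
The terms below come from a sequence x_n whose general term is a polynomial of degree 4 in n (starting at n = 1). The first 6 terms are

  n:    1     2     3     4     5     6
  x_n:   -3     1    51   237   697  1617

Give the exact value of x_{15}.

85047

1st diffs: 4, 50, 186, 460, 920.
2nd diffs: 46, 136, 274, 460.
3rd diffs: 90, 138, 186.
4th diffs: 48, 48 (constant).
Newton forward-difference form: x_n = -3 + 4·C(n-1,1) + 46·C(n-1,2) + 90·C(n-1,3) + 48·C(n-1,4).
At n = 15: n-1 = 14, so x_{15} = -3 + 56 + 4186 + 32760 + 48048 = 85047.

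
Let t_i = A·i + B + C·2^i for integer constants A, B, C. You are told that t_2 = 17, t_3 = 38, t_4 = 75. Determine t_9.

2084

The three given values yield: 2A + B + 4C = 17; 3A + B + 8C = 38; 4A + B + 16C = 75.
Subtracting the first from the second: A + 4C = 21.
Subtracting the second from the third: A + 8C = 37.
Solving: C = 4, A = 5, then B = -9.
Therefore t_9 = 45 + (-9) + 4·512 = 2084.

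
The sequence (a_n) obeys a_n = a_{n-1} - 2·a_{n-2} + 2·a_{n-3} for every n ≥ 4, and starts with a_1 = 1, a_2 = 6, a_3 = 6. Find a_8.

a_4 = -4;  a_5 = -4;  a_6 = 16;  a_7 = 16;  a_8 = -24.

-24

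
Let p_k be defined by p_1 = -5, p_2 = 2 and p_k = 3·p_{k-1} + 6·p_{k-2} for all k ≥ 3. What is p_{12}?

-9446868

p_3 = -24;  p_4 = -60;  p_5 = -324;  p_6 = -1332;  p_7 = -5940;  p_8 = -25812;  p_9 = -113076;  p_{10} = -494100;  p_{11} = -2160756;  p_{12} = -9446868.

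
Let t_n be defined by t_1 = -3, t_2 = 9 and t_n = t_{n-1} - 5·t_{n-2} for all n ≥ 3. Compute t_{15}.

Applying the relation repeatedly:
t_3 = 24, t_4 = -21, t_5 = -141, …, t_{12} = 39444, t_{13} = 10749, t_{14} = -186471, t_{15} = -240216.

-240216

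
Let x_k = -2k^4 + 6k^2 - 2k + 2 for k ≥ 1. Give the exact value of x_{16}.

x_{16} = -2·16^4 + 6·16^2 - 2·16 + 2 = -129566.

-129566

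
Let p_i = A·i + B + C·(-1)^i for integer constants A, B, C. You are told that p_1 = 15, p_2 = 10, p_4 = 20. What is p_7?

The three given values yield: A + B - C = 15; 2A + B + C = 10; 4A + B + C = 20.
Subtracting the first from the second: A + 2C = -5.
Subtracting the second from the third: 2A = 10.
Solving: C = -5, A = 5, then B = 5.
Hence p_7 = 5·7 + 5 + (-5)·(-1) = 45.

45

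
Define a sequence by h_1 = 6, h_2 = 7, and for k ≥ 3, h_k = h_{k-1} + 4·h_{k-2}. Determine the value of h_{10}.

Iterate the recurrence:
h_3 = 31, h_4 = 59, h_5 = 183, h_6 = 419, h_7 = 1151, h_8 = 2827, h_9 = 7431, h_{10} = 18739.

18739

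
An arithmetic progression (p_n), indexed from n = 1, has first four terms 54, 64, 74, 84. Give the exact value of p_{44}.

Common difference d = 10.
p_n = 54 + (n - 1)·10.
p_{44} = 54 + 43·10 = 484.

484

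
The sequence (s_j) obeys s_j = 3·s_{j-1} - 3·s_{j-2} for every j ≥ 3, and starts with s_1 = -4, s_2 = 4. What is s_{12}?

-3888

s_3 = 24;  s_4 = 60;  s_5 = 108;  s_6 = 144;  s_7 = 108;  s_8 = -108;  s_9 = -648;  s_{10} = -1620;  s_{11} = -2916;  s_{12} = -3888.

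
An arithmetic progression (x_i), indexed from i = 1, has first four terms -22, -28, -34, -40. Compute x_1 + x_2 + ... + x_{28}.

-2884

Common difference d = -6.
x_i = -22 + (i - 1)·(-6).
x_{28} = -184; S = 28·(-22 + (-184))/2 = -2884.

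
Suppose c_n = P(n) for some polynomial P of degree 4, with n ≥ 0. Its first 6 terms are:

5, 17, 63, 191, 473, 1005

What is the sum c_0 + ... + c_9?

20798

1st diffs: 12, 46, 128, 282, 532.
2nd diffs: 34, 82, 154, 250.
3rd diffs: 48, 72, 96.
4th diffs: 24, 24 (constant).
Newton forward-difference form: c_n = 5 + 12·C(n,1) + 34·C(n,2) + 48·C(n,3) + 24·C(n,4).
Continuing: 1907, 3323, 5421, 8393.
Summing n = 0..9 (10 terms) gives 20798.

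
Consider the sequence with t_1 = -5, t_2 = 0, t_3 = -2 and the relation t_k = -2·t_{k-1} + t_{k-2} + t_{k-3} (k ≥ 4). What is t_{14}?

Applying the relation repeatedly:
t_4 = -1; t_5 = 0; t_6 = -3; …; t_{11} = 143; t_{12} = -322; t_{13} = 723; t_{14} = -1625.

-1625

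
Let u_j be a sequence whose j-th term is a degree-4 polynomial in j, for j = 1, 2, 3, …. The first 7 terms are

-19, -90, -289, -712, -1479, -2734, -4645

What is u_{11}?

1st diffs: -71, -199, -423, -767, -1255, -1911.
2nd diffs: -128, -224, -344, -488, -656.
3rd diffs: -96, -120, -144, -168.
4th diffs: -24, -24, -24 (constant).
Newton forward-difference form: u_j = -19 + (-71)·C(j-1,1) + (-128)·C(j-1,2) + (-96)·C(j-1,3) + (-24)·C(j-1,4).
At j = 11: j-1 = 10, so u_{11} = -19 - 710 - 5760 - 11520 - 5040 = -23049.

-23049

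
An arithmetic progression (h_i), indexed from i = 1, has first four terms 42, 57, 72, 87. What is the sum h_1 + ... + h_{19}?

3363

Common difference d = 15.
h_i = 42 + (i - 1)·15.
h_{19} = 312; S = 19·(42 + 312)/2 = 3363.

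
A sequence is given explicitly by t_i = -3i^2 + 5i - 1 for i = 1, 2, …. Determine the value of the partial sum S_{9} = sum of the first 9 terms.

-639

Over i = 1..9: Σi = 45, Σi² = 285.
Total = (-3)·285 + (5)·45 + (-1)·9 = -639.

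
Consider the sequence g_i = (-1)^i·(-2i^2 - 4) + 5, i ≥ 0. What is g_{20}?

-799

(-1)^20 = 1; -2i^2 - 4 at i=20 is -804; so g_{20} = -799.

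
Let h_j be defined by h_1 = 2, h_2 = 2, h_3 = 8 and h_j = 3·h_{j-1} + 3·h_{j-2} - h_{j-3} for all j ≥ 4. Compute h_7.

1472

h_4 = 28, h_5 = 106, h_6 = 394, h_7 = 1472.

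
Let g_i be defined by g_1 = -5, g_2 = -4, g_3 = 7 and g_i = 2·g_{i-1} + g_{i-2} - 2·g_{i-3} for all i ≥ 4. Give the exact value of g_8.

Compute successive terms:
g_4 = 20  g_5 = 55  g_6 = 116  g_7 = 247  g_8 = 500.

500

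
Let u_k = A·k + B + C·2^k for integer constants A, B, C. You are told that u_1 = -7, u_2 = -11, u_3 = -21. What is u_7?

-373

The three given values yield: A + B + 2C = -7; 2A + B + 4C = -11; 3A + B + 8C = -21.
Subtracting the first from the second: A + 2C = -4.
Subtracting the second from the third: A + 4C = -10.
Solving: C = -3, A = 2, then B = -3.
Therefore u_7 = 14 + (-3) + (-3)·128 = -373.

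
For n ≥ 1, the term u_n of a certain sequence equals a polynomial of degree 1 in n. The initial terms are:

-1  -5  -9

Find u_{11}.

1st diffs: -4, -4 (constant).
So u_n = -4n + 3.
Evaluating at n = 11 gives u_{11} = -41.

-41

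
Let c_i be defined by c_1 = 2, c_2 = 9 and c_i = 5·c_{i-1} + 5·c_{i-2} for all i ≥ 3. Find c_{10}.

Applying the relation repeatedly:
c_3 = 55;  c_4 = 320;  c_5 = 1875;  c_6 = 10975;  c_7 = 64250;  c_8 = 376125;  c_9 = 2201875;  c_{10} = 12890000.

12890000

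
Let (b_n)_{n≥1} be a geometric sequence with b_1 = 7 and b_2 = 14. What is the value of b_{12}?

14336

Common ratio r = 2.
b_n = 7·2^(n-1).
b_{12} = 7·2^11 = 14336.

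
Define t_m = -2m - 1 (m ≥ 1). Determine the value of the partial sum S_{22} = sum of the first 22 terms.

-528

Over m = 1..22: Σm = 253.
Total = (-2)·253 + (-1)·22 = -528.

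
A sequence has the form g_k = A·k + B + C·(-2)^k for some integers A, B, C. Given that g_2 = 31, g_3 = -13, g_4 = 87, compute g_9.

The three given values yield: 2A + B + 4C = 31; 3A + B - 8C = -13; 4A + B + 16C = 87.
Subtracting the first from the second: A - 12C = -44.
Subtracting the second from the third: A + 24C = 100.
Solving: C = 4, A = 4, then B = 7.
So g_k = 4·k + 7 + 4·(-2)^k; at k=9 this is -2005.

-2005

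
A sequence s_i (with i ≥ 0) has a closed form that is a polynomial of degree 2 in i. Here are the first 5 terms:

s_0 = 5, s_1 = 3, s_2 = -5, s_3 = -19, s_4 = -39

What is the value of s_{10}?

1st diffs: -2, -8, -14, -20.
2nd diffs: -6, -6, -6 (constant).
Newton forward-difference form: s_i = 5 + (-2)·C(i,1) + (-6)·C(i,2).
At i = 10: i = 10, so s_{10} = 5 - 20 - 270 = -285.

-285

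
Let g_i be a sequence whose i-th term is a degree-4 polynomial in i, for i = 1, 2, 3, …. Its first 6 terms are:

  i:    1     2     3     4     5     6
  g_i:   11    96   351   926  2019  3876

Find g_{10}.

1st diffs: 85, 255, 575, 1093, 1857.
2nd diffs: 170, 320, 518, 764.
3rd diffs: 150, 198, 246.
4th diffs: 48, 48 (constant).
Newton forward-difference form: g_i = 11 + 85·C(i-1,1) + 170·C(i-1,2) + 150·C(i-1,3) + 48·C(i-1,4).
At i = 10: i-1 = 9, so g_{10} = 11 + 765 + 6120 + 12600 + 6048 = 25544.

25544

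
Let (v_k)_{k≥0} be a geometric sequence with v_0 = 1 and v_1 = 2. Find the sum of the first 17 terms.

131071

Common ratio r = 2.
v_k = 1·2^(k-0).
S = 1·(2^17 - 1)/(2 - 1) = 1·(131072 - 1)/(1) = 131071.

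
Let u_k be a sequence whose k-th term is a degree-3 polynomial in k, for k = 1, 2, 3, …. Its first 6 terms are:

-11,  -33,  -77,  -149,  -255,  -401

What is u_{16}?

1st diffs: -22, -44, -72, -106, -146.
2nd diffs: -22, -28, -34, -40.
3rd diffs: -6, -6, -6 (constant).
Newton forward-difference form: u_k = -11 + (-22)·C(k-1,1) + (-22)·C(k-1,2) + (-6)·C(k-1,3).
At k = 16: k-1 = 15, so u_{16} = -11 - 330 - 2310 - 2730 = -5381.

-5381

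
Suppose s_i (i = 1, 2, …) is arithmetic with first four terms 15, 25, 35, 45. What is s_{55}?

555

Common difference d = 10.
s_i = 15 + (i - 1)·10.
s_{55} = 15 + 54·10 = 555.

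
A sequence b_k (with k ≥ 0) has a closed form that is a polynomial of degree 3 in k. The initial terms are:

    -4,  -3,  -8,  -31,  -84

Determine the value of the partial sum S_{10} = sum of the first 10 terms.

1st diffs: 1, -5, -23, -53.
2nd diffs: -6, -18, -30.
3rd diffs: -12, -12 (constant).
So b_k = -2k^3 + 3k^2 - 4.
Continuing: …, -179, -328, -543, -836, …, b_9 = -1219.
Summing k = 0..9 (10 terms) gives -3235.

-3235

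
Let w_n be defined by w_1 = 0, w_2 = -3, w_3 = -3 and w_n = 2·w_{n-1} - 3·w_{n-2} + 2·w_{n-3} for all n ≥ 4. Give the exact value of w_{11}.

w_4 = 3, w_5 = 9, w_6 = 3, w_7 = -15, w_8 = -21, w_9 = 9, w_{10} = 51, w_{11} = 33.

33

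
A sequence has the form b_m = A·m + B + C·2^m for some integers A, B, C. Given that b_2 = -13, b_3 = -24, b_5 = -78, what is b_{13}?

Write the equations: 2A + B + 4C = -13; 3A + B + 8C = -24; 5A + B + 32C = -78.
Subtracting the first from the second: A + 4C = -11.
Subtracting the second from the third: 2A + 24C = -54.
Solving: C = -2, A = -3, then B = 1.
Therefore b_{13} = -39 + 1 + (-2)·8192 = -16422.

-16422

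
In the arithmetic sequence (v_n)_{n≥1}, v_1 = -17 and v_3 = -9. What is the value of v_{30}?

Common difference d = (-9 - (-17)) / (3 - 1) = 4.
v_n = -17 + (n - 1)·4.
v_{30} = -17 + 29·4 = 99.

99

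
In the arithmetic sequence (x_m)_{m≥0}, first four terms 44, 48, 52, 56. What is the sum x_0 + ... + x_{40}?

5084

Common difference d = 4.
x_m = 44 + (m - 0)·4.
x_{40} = 204; S = 41·(44 + 204)/2 = 5084.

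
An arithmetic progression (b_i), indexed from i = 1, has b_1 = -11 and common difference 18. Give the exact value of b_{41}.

b_i = -11 + (i - 1)·18.
b_{41} = -11 + 40·18 = 709.

709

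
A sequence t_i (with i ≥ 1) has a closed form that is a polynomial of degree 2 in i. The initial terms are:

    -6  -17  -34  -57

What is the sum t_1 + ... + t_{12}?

-2118

1st diffs: -11, -17, -23.
2nd diffs: -6, -6 (constant).
Newton forward-difference form: t_i = -6 + (-11)·C(i-1,1) + (-6)·C(i-1,2).
Continuing: …, -86, -121, -162, -209, …, t_{12} = -457.
Summing i = 1..12 (12 terms) gives -2118.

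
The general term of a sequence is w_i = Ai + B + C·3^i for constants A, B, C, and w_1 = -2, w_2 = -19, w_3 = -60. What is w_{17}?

-258280402

The three given values yield: A + B + 3C = -2; 2A + B + 9C = -19; 3A + B + 27C = -60.
Subtracting the first from the second: A + 6C = -17.
Subtracting the second from the third: A + 18C = -41.
Solving: C = -2, A = -5, then B = 9.
Hence w_{17} = -5·17 + 9 + (-2)·129140163 = -258280402.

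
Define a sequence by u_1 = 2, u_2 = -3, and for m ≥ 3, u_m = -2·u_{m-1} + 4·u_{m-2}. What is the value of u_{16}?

-54689792

Applying the relation repeatedly:
u_3 = 14  u_4 = -40  u_5 = 136  …  u_{13} = 1613824  u_{14} = -5222400  u_{15} = 16900096  u_{16} = -54689792.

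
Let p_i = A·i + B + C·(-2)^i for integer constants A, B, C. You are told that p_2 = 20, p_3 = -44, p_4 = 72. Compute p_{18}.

1310656

Write the equations: 2A + B + 4C = 20; 3A + B - 8C = -44; 4A + B + 16C = 72.
Subtracting the first from the second: A - 12C = -64.
Subtracting the second from the third: A + 24C = 116.
Solving: C = 5, A = -4, then B = 8.
So p_i = -4·i + 8 + 5·(-2)^i; at i=18 this is 1310656.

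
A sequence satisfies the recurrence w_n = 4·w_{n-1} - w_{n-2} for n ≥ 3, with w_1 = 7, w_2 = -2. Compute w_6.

-810

Step forward from the initial values:
w_3 = -15, w_4 = -58, w_5 = -217, w_6 = -810.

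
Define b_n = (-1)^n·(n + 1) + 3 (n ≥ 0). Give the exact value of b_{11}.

(-1)^11 = -1; n + 1 at n=11 is 12; so b_{11} = -9.

-9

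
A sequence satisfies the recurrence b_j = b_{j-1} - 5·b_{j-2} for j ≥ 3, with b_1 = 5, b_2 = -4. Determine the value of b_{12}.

-37899

b_3 = -29, b_4 = -9, b_5 = 136, b_6 = 181, b_7 = -499, b_8 = -1404, b_9 = 1091, b_{10} = 8111, b_{11} = 2656, b_{12} = -37899.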